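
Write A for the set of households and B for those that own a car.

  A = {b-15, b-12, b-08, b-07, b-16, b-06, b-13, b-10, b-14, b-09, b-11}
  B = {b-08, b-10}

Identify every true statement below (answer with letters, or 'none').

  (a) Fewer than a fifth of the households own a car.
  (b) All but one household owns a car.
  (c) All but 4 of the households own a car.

(a)

|A| = 11, |A ∩ B| = 2, |A ∖ B| = 9.
(a) |A ∩ B| / |A| < 1/5: holds.
(b) |A ∖ B| = 1: fails.
(c) |A ∖ B| = 4: fails.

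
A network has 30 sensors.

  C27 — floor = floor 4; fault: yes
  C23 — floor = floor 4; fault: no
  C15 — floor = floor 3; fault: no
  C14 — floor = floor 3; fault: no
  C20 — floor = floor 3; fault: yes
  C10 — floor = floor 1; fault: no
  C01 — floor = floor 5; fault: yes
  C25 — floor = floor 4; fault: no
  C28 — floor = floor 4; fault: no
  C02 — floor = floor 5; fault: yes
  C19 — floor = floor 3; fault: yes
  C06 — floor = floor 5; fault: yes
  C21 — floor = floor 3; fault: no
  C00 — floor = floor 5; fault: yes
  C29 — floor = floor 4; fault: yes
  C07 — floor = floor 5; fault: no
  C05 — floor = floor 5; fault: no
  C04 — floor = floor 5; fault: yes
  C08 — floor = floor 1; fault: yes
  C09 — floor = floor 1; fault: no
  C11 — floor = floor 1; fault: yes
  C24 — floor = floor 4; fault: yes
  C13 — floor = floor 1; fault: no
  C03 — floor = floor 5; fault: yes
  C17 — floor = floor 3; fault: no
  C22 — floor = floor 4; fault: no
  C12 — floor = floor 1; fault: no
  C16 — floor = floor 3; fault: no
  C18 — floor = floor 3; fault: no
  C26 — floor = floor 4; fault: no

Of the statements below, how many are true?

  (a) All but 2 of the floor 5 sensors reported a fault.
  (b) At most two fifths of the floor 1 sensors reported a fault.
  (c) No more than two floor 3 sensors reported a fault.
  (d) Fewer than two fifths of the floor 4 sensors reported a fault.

(a) floor 5: |A| = 8, |A ∩ B| = 6; needs |A ∖ B| = 2 — true.
(b) floor 1: |A| = 6, |A ∩ B| = 2; needs |A ∩ B| / |A| ≤ 2/5 — true.
(c) floor 3: |A| = 8, |A ∩ B| = 2; needs |A ∩ B| ≤ 2 — true.
(d) floor 4: |A| = 8, |A ∩ B| = 3; needs |A ∩ B| / |A| < 2/5 — true.

4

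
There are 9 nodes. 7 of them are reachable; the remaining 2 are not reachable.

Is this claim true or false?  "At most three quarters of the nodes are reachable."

'At most three quarters of the nodes are reachable' holds iff |A ∩ B| / |A| ≤ 3/4.
|A| = 9, |A ∩ B| = 7, |A ∖ B| = 2.
|A ∩ B|/|A| = 7/9, so the statement is false.

False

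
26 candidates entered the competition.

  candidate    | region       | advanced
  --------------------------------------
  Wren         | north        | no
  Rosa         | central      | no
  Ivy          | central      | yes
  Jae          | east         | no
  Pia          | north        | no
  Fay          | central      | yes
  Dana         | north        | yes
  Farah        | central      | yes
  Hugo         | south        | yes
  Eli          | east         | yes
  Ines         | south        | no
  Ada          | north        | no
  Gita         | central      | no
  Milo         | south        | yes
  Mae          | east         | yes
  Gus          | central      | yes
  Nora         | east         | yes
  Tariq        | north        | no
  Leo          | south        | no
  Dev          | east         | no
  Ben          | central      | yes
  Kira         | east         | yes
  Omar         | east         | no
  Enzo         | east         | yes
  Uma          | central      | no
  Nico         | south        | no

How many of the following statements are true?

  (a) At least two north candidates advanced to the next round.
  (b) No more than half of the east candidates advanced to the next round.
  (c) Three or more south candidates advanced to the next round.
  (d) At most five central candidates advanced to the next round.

(a) north: |A| = 5, |A ∩ B| = 1; needs |A ∩ B| ≥ 2 — false.
(b) east: |A| = 8, |A ∩ B| = 5; needs |A ∩ B| ≤ |A ∖ B| — false.
(c) south: |A| = 5, |A ∩ B| = 2; needs |A ∩ B| ≥ 3 — false.
(d) central: |A| = 8, |A ∩ B| = 5; needs |A ∩ B| ≤ 5 — true.

1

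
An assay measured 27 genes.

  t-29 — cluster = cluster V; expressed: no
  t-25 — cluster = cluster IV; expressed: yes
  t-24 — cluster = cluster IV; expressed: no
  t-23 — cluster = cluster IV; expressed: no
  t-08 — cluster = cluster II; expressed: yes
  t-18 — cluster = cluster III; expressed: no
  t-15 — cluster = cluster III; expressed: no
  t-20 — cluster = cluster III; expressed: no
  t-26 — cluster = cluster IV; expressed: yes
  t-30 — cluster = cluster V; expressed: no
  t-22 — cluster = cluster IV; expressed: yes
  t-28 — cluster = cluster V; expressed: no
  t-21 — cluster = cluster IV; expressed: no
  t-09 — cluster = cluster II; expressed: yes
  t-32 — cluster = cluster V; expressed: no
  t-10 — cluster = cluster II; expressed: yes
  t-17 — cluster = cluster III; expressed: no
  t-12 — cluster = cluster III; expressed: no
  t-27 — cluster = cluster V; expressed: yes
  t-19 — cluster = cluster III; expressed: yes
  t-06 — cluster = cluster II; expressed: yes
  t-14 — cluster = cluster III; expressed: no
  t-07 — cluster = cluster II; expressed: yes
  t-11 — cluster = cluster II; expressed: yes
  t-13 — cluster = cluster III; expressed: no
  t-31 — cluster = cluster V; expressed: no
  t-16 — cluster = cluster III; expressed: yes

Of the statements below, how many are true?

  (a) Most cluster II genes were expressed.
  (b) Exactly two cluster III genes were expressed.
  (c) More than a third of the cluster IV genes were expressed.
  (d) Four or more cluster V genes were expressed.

3

(a) cluster II: |A| = 6, |A ∩ B| = 6; needs |A ∩ B| > |A ∖ B| — true.
(b) cluster III: |A| = 9, |A ∩ B| = 2; needs |A ∩ B| = 2 — true.
(c) cluster IV: |A| = 6, |A ∩ B| = 3; needs |A ∩ B| / |A| > 1/3 — true.
(d) cluster V: |A| = 6, |A ∩ B| = 1; needs |A ∩ B| ≥ 4 — false.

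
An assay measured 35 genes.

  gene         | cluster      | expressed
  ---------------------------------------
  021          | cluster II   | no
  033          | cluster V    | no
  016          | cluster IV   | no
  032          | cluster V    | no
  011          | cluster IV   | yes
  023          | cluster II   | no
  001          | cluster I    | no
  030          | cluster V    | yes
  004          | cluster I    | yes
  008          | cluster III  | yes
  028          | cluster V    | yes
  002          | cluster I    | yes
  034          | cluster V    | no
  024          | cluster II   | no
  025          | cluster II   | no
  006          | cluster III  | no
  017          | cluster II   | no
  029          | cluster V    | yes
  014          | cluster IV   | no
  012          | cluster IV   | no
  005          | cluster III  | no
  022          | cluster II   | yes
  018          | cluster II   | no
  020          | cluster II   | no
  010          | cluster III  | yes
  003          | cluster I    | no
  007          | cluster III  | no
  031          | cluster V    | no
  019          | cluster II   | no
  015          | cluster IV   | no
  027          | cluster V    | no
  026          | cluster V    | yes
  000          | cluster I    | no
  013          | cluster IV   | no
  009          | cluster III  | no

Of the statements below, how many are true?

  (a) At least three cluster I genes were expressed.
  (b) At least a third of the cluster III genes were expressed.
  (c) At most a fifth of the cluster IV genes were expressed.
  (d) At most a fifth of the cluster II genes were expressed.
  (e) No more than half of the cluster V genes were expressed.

4

(a) cluster I: |A| = 5, |A ∩ B| = 2; needs |A ∩ B| ≥ 3 — false.
(b) cluster III: |A| = 6, |A ∩ B| = 2; needs |A ∩ B| / |A| ≥ 1/3 — true.
(c) cluster IV: |A| = 6, |A ∩ B| = 1; needs |A ∩ B| / |A| ≤ 1/5 — true.
(d) cluster II: |A| = 9, |A ∩ B| = 1; needs |A ∩ B| / |A| ≤ 1/5 — true.
(e) cluster V: |A| = 9, |A ∩ B| = 4; needs |A ∩ B| ≤ |A ∖ B| — true.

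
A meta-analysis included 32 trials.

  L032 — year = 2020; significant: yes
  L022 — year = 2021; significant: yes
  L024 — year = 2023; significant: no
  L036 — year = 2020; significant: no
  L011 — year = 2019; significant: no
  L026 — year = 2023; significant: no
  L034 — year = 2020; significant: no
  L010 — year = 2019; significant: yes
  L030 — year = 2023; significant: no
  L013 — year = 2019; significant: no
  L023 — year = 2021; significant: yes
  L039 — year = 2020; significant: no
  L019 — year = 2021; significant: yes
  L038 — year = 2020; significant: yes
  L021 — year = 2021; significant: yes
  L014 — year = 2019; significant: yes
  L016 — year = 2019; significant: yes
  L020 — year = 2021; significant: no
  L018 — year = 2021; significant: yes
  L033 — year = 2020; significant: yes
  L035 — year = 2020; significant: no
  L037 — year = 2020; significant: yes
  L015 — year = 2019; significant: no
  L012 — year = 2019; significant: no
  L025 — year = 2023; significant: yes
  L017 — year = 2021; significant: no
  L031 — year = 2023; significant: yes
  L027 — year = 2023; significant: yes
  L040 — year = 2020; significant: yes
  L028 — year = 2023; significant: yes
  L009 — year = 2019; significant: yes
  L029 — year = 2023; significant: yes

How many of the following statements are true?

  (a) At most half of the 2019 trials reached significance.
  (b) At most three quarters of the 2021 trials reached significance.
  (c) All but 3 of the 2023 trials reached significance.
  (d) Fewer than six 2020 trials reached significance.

4

(a) 2019: |A| = 8, |A ∩ B| = 4; needs |A ∩ B| ≤ |A ∖ B| — true.
(b) 2021: |A| = 7, |A ∩ B| = 5; needs |A ∩ B| / |A| ≤ 3/4 — true.
(c) 2023: |A| = 8, |A ∩ B| = 5; needs |A ∖ B| = 3 — true.
(d) 2020: |A| = 9, |A ∩ B| = 5; needs |A ∩ B| < 6 — true.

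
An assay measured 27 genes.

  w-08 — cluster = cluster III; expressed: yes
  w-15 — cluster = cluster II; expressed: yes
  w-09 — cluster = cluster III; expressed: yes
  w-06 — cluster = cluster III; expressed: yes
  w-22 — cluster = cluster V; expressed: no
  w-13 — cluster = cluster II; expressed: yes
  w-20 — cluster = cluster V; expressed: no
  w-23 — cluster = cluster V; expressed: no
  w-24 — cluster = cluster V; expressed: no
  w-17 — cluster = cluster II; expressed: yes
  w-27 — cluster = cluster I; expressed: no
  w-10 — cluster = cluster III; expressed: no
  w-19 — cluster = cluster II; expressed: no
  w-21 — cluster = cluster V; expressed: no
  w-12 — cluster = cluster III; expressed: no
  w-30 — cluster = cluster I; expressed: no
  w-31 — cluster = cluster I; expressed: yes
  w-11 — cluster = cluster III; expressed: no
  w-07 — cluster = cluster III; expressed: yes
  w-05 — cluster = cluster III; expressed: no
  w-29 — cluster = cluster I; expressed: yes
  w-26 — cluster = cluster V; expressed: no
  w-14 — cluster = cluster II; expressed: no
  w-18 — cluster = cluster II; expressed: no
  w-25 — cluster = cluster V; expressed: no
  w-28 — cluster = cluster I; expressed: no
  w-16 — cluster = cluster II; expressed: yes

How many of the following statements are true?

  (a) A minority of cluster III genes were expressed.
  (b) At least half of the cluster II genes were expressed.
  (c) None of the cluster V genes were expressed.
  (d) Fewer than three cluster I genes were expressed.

3

(a) cluster III: |A| = 8, |A ∩ B| = 4; needs |A ∩ B| < |A ∖ B| — false.
(b) cluster II: |A| = 7, |A ∩ B| = 4; needs |A ∩ B| ≥ |A ∖ B| — true.
(c) cluster V: |A| = 7, |A ∩ B| = 0; needs A ∩ B = ∅ (|A ∩ B| = 0) — true.
(d) cluster I: |A| = 5, |A ∩ B| = 2; needs |A ∩ B| < 3 — true.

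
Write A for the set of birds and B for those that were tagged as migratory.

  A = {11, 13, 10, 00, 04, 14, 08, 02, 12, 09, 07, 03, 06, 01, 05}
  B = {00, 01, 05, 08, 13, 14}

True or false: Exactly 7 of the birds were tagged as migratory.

False

'Exactly 7 of the birds were tagged as migratory' holds iff |A ∩ B| = 7.
|A| = 15, |A ∩ B| = 6, |A ∖ B| = 9.
|A ∩ B| = 6, so the statement is false.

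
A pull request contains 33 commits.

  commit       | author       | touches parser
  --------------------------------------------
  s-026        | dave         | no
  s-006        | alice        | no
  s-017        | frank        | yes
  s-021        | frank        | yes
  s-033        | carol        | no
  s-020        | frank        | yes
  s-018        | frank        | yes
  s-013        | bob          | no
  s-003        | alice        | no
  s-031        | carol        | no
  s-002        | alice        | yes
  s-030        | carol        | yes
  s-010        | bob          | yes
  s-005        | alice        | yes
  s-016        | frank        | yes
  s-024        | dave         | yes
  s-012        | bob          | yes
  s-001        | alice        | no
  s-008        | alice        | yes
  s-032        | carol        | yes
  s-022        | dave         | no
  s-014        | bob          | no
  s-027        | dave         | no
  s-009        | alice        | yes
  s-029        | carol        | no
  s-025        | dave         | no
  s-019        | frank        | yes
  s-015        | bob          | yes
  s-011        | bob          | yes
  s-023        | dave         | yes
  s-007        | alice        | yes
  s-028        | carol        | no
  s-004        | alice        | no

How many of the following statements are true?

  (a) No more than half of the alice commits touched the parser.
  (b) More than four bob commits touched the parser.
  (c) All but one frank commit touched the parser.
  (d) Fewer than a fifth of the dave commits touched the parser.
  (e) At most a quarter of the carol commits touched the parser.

0

(a) alice: |A| = 9, |A ∩ B| = 5; needs |A ∩ B| ≤ |A ∖ B| — false.
(b) bob: |A| = 6, |A ∩ B| = 4; needs |A ∩ B| > 4 — false.
(c) frank: |A| = 6, |A ∩ B| = 6; needs |A ∖ B| = 1 — false.
(d) dave: |A| = 6, |A ∩ B| = 2; needs |A ∩ B| / |A| < 1/5 — false.
(e) carol: |A| = 6, |A ∩ B| = 2; needs |A ∩ B| / |A| ≤ 1/4 — false.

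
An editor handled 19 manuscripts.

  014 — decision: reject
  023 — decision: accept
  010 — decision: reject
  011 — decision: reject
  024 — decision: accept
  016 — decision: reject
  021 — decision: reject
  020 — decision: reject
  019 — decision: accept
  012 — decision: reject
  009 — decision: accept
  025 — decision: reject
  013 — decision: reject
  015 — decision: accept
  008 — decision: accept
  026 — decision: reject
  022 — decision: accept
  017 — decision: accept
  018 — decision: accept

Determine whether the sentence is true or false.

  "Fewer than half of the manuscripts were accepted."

True

Truth condition: |A ∩ B| < |A ∖ B|.
|A| = 19, |A ∩ B| = 9, |A ∖ B| = 10.
9 < 10, so the statement is true.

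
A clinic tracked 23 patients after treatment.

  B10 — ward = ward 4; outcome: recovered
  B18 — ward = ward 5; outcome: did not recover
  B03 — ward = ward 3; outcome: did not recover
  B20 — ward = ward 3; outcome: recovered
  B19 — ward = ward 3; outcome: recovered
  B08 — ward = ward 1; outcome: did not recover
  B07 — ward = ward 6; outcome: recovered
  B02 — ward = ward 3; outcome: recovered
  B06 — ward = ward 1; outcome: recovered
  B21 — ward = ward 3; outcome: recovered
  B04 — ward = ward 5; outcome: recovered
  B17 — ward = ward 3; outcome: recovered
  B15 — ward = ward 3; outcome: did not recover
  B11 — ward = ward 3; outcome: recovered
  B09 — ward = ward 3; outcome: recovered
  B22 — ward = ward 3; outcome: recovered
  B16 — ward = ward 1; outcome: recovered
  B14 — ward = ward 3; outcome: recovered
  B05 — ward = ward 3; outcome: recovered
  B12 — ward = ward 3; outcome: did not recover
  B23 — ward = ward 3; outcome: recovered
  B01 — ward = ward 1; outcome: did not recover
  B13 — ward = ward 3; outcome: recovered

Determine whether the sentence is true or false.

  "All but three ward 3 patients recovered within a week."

The determiner here denotes the relation: |A ∖ B| = 3.
|A| = 15, |A ∩ B| = 12, |A ∖ B| = 3.
|A ∖ B| = 3, so the statement is true.

True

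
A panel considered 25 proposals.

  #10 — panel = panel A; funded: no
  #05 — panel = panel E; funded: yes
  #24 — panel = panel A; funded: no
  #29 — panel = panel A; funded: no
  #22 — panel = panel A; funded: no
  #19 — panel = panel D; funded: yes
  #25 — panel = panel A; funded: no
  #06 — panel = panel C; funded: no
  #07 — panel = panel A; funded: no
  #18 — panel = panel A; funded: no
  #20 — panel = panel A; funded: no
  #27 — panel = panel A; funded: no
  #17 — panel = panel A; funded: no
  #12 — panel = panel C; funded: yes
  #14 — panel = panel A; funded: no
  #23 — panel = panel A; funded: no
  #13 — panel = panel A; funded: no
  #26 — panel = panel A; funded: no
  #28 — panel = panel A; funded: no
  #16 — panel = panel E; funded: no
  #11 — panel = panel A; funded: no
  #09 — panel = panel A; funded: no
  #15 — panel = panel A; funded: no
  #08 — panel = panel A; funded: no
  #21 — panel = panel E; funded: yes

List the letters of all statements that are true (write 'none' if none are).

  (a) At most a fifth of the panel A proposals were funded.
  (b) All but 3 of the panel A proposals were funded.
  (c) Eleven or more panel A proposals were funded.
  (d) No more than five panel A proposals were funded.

|A| = 19, |A ∩ B| = 0, |A ∖ B| = 19.
(a) |A ∩ B| / |A| ≤ 1/5: holds.
(b) |A ∖ B| = 3: fails.
(c) |A ∩ B| ≥ 11: fails.
(d) |A ∩ B| ≤ 5: holds.

(a), (d)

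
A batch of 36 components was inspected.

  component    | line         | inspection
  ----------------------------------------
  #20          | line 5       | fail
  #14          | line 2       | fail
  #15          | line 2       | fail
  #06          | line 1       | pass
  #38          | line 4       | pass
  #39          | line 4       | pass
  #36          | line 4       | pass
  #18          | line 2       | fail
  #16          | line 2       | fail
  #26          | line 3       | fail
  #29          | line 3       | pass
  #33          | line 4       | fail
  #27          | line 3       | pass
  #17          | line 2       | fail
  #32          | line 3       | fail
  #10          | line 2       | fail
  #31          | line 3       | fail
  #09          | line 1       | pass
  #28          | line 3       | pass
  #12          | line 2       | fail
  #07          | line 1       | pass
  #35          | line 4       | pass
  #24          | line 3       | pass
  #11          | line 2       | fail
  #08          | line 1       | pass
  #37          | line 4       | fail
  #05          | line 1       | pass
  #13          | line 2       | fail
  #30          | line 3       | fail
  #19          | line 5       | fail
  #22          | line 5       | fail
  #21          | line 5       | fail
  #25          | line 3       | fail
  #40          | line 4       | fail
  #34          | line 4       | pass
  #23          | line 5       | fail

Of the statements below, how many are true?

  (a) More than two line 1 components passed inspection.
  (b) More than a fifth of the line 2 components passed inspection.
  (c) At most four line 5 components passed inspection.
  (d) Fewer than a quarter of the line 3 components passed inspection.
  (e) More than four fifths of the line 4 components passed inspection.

2

(a) line 1: |A| = 5, |A ∩ B| = 5; needs |A ∩ B| > 2 — true.
(b) line 2: |A| = 9, |A ∩ B| = 0; needs |A ∩ B| / |A| > 1/5 — false.
(c) line 5: |A| = 5, |A ∩ B| = 0; needs |A ∩ B| ≤ 4 — true.
(d) line 3: |A| = 9, |A ∩ B| = 4; needs |A ∩ B| / |A| < 1/4 — false.
(e) line 4: |A| = 8, |A ∩ B| = 5; needs |A ∩ B| / |A| > 4/5 — false.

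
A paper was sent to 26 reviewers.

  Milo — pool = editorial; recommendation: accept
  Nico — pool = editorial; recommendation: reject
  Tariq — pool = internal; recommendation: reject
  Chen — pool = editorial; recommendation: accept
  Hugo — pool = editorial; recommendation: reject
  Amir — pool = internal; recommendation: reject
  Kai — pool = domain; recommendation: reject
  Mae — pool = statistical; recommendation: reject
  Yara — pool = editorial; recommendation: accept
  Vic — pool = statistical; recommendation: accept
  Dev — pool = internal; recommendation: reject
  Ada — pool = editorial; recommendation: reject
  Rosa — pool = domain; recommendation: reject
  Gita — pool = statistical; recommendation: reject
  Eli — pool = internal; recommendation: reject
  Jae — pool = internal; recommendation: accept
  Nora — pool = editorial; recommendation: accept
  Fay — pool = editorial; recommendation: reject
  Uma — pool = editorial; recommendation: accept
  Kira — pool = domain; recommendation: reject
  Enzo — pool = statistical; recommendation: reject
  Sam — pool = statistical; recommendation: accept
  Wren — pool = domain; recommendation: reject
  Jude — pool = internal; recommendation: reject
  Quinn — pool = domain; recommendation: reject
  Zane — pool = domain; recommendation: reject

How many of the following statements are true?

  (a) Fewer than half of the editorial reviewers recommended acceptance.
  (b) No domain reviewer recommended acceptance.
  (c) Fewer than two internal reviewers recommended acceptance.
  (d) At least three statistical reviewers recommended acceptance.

(a) editorial: |A| = 9, |A ∩ B| = 5; needs |A ∩ B| < |A ∖ B| — false.
(b) domain: |A| = 6, |A ∩ B| = 0; needs A ∩ B = ∅ (|A ∩ B| = 0) — true.
(c) internal: |A| = 6, |A ∩ B| = 1; needs |A ∩ B| < 2 — true.
(d) statistical: |A| = 5, |A ∩ B| = 2; needs |A ∩ B| ≥ 3 — false.

2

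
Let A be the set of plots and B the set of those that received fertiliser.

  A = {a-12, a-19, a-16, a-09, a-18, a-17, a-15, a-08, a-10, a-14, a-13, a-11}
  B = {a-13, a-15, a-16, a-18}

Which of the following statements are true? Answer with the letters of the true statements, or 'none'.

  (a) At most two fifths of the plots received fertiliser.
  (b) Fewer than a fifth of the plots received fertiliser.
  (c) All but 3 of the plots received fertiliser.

|A| = 12, |A ∩ B| = 4, |A ∖ B| = 8.
(a) |A ∩ B| / |A| ≤ 2/5: holds.
(b) |A ∩ B| / |A| < 1/5: fails.
(c) |A ∖ B| = 3: fails.

(a)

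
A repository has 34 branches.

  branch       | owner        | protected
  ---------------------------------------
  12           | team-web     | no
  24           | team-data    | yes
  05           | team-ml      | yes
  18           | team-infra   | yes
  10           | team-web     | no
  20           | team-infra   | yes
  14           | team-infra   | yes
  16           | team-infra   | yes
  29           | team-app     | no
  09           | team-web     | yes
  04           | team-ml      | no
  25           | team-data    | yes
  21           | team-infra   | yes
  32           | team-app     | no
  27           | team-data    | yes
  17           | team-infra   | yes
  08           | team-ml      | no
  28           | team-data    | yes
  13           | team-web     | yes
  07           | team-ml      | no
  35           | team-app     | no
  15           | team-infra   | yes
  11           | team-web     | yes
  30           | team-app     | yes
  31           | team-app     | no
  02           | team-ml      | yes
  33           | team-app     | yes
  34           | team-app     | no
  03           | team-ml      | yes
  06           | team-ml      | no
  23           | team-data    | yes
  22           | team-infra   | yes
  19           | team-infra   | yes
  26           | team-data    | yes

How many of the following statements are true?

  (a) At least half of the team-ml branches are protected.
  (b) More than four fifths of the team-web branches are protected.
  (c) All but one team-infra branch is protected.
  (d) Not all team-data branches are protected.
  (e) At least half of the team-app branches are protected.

0

(a) team-ml: |A| = 7, |A ∩ B| = 3; needs |A ∩ B| ≥ |A ∖ B| — false.
(b) team-web: |A| = 5, |A ∩ B| = 3; needs |A ∩ B| / |A| > 4/5 — false.
(c) team-infra: |A| = 9, |A ∩ B| = 9; needs |A ∖ B| = 1 — false.
(d) team-data: |A| = 6, |A ∩ B| = 6; needs A ⊄ B (|A ∖ B| ≥ 1) — false.
(e) team-app: |A| = 7, |A ∩ B| = 2; needs |A ∩ B| ≥ |A ∖ B| — false.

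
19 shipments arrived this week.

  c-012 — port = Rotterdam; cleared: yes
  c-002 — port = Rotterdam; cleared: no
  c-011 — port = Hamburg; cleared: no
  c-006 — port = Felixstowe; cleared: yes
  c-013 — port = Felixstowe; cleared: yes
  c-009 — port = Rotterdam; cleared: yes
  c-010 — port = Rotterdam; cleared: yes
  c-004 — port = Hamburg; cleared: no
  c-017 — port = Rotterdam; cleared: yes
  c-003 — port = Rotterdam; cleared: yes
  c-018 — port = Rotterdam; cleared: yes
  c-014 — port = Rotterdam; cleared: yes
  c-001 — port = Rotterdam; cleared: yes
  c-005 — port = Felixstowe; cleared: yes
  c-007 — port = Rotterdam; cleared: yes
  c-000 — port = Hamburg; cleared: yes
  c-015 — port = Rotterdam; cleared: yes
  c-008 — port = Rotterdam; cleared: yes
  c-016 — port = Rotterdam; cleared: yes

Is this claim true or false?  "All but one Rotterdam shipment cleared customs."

The determiner here denotes the relation: |A ∖ B| = 1.
A (the restrictor) = {c-012, c-002, c-009, c-010, c-017, c-003, c-018, c-014, c-001, c-007, c-015, c-008, c-016}, |A| = 13.
A ∖ B = {c-002}, so |A ∖ B| = 1.
|A ∖ B| = 1, so the statement is true.

True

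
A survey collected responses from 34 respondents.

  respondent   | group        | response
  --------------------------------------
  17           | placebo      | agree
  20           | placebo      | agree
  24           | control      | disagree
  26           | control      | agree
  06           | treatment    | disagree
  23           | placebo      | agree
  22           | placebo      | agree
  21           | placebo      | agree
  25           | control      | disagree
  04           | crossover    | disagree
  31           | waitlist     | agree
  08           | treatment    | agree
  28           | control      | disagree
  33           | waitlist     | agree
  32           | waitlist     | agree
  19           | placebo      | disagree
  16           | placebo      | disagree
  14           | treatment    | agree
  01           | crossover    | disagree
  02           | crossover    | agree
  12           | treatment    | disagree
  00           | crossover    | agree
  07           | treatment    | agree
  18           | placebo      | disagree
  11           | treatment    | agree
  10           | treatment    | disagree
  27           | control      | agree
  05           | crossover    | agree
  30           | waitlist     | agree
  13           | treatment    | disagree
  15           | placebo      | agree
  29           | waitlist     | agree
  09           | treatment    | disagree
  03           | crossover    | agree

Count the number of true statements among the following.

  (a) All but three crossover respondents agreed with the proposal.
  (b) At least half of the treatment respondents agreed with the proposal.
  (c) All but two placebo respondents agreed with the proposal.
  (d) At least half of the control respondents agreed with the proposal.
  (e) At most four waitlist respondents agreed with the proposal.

0

(a) crossover: |A| = 6, |A ∩ B| = 4; needs |A ∖ B| = 3 — false.
(b) treatment: |A| = 9, |A ∩ B| = 4; needs |A ∩ B| ≥ |A ∖ B| — false.
(c) placebo: |A| = 9, |A ∩ B| = 6; needs |A ∖ B| = 2 — false.
(d) control: |A| = 5, |A ∩ B| = 2; needs |A ∩ B| ≥ |A ∖ B| — false.
(e) waitlist: |A| = 5, |A ∩ B| = 5; needs |A ∩ B| ≤ 4 — false.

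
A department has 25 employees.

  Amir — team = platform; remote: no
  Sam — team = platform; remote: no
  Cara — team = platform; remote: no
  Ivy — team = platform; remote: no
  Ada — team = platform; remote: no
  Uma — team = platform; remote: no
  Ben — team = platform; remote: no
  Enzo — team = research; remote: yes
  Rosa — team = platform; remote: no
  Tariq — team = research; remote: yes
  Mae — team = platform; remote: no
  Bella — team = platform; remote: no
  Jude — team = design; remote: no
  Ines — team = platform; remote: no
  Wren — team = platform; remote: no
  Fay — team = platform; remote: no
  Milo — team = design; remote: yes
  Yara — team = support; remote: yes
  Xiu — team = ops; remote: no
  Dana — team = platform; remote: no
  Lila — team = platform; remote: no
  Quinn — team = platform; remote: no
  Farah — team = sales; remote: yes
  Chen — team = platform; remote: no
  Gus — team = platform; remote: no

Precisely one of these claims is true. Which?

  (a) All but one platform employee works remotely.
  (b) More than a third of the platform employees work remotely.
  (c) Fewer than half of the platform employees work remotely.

(c)

|A| = 18, |A ∩ B| = 0, |A ∖ B| = 18.
(a) requires |A ∖ B| = 1: false.
(b) requires |A ∩ B| / |A| > 1/3: false.
(c) requires |A ∩ B| < |A ∖ B|: true.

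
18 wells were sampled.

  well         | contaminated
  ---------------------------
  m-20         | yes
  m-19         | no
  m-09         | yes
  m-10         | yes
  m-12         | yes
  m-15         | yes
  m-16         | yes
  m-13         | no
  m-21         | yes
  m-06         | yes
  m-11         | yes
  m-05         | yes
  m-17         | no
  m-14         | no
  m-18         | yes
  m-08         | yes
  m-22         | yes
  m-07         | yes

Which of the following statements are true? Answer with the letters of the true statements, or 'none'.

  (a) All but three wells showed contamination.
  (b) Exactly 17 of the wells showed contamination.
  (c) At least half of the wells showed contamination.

(c)

|A| = 18, |A ∩ B| = 14, |A ∖ B| = 4.
(a) |A ∖ B| = 3: fails.
(b) |A ∩ B| = 17: fails.
(c) |A ∩ B| ≥ |A ∖ B|: holds.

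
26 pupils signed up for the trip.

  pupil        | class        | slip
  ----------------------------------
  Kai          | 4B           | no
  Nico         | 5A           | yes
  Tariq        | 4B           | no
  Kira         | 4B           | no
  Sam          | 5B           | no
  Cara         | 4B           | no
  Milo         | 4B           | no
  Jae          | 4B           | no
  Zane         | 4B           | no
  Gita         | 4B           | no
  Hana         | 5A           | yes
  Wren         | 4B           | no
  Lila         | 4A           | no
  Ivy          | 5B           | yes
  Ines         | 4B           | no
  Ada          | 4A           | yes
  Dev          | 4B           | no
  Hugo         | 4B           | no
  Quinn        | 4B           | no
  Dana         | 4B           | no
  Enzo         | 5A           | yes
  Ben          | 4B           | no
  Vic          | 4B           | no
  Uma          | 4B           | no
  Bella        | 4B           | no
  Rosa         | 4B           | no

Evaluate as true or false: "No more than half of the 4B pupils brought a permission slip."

The determiner here denotes the relation: |A ∩ B| ≤ |A ∖ B|.
|A| = 19, |A ∩ B| = 0, |A ∖ B| = 19.
0 < 19, so the statement is true.

True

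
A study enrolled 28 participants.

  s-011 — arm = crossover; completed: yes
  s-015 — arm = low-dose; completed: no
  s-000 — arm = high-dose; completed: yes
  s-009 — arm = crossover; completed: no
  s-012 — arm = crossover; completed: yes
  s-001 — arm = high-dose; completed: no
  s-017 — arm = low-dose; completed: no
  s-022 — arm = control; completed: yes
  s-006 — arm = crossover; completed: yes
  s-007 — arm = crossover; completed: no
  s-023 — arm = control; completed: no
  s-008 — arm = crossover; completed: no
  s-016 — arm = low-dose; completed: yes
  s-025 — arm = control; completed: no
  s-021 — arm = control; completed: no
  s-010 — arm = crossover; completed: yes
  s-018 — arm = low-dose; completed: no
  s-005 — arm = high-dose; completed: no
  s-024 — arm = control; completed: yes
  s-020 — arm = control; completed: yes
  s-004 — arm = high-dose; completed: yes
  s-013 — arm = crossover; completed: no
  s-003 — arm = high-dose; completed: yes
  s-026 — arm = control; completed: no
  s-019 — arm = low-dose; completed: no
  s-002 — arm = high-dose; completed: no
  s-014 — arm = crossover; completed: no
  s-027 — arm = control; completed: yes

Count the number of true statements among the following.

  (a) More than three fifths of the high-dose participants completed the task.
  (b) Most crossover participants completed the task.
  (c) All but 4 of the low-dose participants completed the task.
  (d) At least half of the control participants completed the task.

(a) high-dose: |A| = 6, |A ∩ B| = 3; needs |A ∩ B| / |A| > 3/5 — false.
(b) crossover: |A| = 9, |A ∩ B| = 4; needs |A ∩ B| > |A ∖ B| — false.
(c) low-dose: |A| = 5, |A ∩ B| = 1; needs |A ∖ B| = 4 — true.
(d) control: |A| = 8, |A ∩ B| = 4; needs |A ∩ B| ≥ |A ∖ B| — true.

2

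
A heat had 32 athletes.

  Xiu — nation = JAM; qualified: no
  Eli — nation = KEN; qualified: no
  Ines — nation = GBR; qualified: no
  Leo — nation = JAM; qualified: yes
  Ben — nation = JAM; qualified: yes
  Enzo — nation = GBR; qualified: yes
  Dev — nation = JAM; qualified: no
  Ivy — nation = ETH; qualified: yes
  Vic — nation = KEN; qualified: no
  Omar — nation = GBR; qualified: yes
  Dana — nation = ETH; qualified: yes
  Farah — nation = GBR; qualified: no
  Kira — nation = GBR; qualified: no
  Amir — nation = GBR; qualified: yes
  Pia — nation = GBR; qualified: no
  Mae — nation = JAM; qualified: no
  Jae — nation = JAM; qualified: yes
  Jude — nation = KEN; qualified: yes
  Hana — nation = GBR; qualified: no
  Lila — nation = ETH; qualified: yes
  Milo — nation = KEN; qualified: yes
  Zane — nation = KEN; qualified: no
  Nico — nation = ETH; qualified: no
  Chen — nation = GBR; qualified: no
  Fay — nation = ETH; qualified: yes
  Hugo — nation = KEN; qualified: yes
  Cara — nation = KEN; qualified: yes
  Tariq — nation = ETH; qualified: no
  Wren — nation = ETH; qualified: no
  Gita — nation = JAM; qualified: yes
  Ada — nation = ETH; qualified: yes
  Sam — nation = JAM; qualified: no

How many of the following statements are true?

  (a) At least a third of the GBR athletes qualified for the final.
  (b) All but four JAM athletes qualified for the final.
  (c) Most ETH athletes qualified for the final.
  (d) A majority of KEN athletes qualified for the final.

(a) GBR: |A| = 9, |A ∩ B| = 3; needs |A ∩ B| / |A| ≥ 1/3 — true.
(b) JAM: |A| = 8, |A ∩ B| = 4; needs |A ∖ B| = 4 — true.
(c) ETH: |A| = 8, |A ∩ B| = 5; needs |A ∩ B| > |A ∖ B| — true.
(d) KEN: |A| = 7, |A ∩ B| = 4; needs |A ∩ B| > |A ∖ B| — true.

4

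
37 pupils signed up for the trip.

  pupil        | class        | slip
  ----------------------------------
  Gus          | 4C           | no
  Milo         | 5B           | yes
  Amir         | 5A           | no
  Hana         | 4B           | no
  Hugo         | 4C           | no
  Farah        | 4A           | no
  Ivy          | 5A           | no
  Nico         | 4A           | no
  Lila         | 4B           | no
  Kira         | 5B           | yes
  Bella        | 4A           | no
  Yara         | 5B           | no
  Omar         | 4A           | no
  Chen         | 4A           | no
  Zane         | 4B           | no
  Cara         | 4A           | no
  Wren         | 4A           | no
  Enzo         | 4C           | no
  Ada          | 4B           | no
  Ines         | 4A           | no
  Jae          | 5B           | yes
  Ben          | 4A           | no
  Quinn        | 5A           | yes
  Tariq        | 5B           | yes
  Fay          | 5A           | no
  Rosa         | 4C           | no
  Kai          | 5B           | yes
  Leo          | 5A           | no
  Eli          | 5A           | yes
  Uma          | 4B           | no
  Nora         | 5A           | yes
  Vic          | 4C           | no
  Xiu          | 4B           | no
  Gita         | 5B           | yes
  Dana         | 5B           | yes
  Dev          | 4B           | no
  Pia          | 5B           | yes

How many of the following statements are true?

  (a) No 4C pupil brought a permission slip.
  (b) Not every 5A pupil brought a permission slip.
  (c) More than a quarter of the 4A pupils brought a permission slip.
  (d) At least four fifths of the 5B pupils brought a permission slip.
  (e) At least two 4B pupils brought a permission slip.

3

(a) 4C: |A| = 5, |A ∩ B| = 0; needs A ∩ B = ∅ (|A ∩ B| = 0) — true.
(b) 5A: |A| = 7, |A ∩ B| = 3; needs A ⊄ B (|A ∖ B| ≥ 1) — true.
(c) 4A: |A| = 9, |A ∩ B| = 0; needs |A ∩ B| / |A| > 1/4 — false.
(d) 5B: |A| = 9, |A ∩ B| = 8; needs |A ∩ B| / |A| ≥ 4/5 — true.
(e) 4B: |A| = 7, |A ∩ B| = 0; needs |A ∩ B| ≥ 2 — false.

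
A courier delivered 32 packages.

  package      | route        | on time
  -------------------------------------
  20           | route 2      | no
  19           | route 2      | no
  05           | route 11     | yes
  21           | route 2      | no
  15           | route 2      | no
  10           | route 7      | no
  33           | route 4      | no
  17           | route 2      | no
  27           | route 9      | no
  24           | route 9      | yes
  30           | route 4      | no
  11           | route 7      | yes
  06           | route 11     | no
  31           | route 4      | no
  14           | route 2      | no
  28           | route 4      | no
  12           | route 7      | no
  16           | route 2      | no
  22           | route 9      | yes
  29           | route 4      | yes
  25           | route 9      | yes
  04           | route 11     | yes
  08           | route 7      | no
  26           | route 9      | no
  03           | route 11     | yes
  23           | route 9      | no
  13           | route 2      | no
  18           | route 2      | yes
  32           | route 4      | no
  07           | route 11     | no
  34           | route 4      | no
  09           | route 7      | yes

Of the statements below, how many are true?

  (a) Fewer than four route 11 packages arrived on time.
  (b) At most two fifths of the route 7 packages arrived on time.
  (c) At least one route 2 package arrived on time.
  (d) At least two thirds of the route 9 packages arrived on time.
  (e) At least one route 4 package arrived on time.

4

(a) route 11: |A| = 5, |A ∩ B| = 3; needs |A ∩ B| < 4 — true.
(b) route 7: |A| = 5, |A ∩ B| = 2; needs |A ∩ B| / |A| ≤ 2/5 — true.
(c) route 2: |A| = 9, |A ∩ B| = 1; needs A ∩ B ≠ ∅ (|A ∩ B| ≥ 1) — true.
(d) route 9: |A| = 6, |A ∩ B| = 3; needs |A ∩ B| / |A| ≥ 2/3 — false.
(e) route 4: |A| = 7, |A ∩ B| = 1; needs A ∩ B ≠ ∅ (|A ∩ B| ≥ 1) — true.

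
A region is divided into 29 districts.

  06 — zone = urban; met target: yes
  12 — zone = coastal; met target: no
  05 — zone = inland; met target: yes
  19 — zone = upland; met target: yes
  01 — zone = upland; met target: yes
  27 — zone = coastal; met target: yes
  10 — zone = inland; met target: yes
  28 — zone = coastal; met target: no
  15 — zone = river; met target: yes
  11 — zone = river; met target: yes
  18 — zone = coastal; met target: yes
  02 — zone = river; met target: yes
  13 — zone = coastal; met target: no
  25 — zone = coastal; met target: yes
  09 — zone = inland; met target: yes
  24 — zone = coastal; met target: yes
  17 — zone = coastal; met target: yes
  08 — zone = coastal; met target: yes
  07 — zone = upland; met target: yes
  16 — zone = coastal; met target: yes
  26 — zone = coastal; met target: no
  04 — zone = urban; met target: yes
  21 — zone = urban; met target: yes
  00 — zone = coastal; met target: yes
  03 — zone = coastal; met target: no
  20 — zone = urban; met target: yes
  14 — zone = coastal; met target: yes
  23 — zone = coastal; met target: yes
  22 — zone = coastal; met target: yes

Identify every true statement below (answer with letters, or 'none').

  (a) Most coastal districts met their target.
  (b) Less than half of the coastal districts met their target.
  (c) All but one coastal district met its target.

(a)

|A| = 16, |A ∩ B| = 11, |A ∖ B| = 5.
(a) |A ∩ B| > |A ∖ B|: holds.
(b) |A ∩ B| < |A ∖ B|: fails.
(c) |A ∖ B| = 1: fails.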